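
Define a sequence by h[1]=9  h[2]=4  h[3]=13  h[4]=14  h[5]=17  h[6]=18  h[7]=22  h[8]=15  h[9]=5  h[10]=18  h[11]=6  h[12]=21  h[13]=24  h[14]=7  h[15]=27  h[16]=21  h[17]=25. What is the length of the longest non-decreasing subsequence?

Let dp[i] be the length of the longest such subsequence ending at index i:
i:      1  2  3  4  5  6  7  8  9 10 11 12 13 14 15 16 17
h[i]:   9  4 13 14 17 18 22 15  5 18  6 21 24  7 27 21 25
dp:     1  1  2  3  4  5  6  4  2  6  3  7  8  4  9  8  9
Maximum dp value is 9.

9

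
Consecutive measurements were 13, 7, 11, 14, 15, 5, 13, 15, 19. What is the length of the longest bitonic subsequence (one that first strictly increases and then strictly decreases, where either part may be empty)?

inc[i] = longest strictly increasing subsequence ending at i; dec[i] = longest strictly decreasing subsequence starting at i:
i:      1  2  3  4  5  6  7  8  9
a[i]:  13  7 11 14 15  5 13 15 19
inc:    1  1  2  3  4  1  3  4  5
dec:    3  2  2  2  2  1  1  1  1
Best peak at i=5 (value 15): inc=4, dec=2, length 4+2−1 = 5.

5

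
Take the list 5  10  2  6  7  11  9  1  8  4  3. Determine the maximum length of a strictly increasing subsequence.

4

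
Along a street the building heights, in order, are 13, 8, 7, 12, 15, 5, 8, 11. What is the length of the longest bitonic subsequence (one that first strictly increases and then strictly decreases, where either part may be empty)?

inc[i] = longest strictly increasing subsequence ending at i; dec[i] = longest strictly decreasing subsequence starting at i:
i:      1  2  3  4  5  6  7  8
a[i]:  13  8  7 12 15  5  8 11
inc:    1  1  1  2  3  1  2  3
dec:    4  3  2  2  2  1  1  1
Best peak at i=1 (value 13): inc=1, dec=4, length 1+4−1 = 4.

4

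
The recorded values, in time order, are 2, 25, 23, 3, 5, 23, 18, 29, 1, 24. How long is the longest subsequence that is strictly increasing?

Let dp[i] be the length of the longest such subsequence ending at index i:
i:      1  2  3  4  5  6  7  8  9 10
a[i]:   2 25 23  3  5 23 18 29  1 24
dp:     1  2  2  2  3  4  4  5  1  5
Maximum dp value is 5.

5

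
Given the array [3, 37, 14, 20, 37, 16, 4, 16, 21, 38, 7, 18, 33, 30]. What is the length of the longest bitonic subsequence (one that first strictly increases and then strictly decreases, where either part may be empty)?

7

inc[i] = longest strictly increasing subsequence ending at i; dec[i] = longest strictly decreasing subsequence starting at i:
i:      1  2  3  4  5  6  7  8  9 10 11 12 13 14
a[i]:   3 37 14 20 37 16  4 16 21 38  7 18 33 30
inc:    1  2  2  3  4  3  2  3  4  5  3  4  5  5
dec:    1  4  2  3  3  2  1  2  2  3  1  1  2  1
Best peak at i=10 (value 38): inc=5, dec=3, length 5+3−1 = 7.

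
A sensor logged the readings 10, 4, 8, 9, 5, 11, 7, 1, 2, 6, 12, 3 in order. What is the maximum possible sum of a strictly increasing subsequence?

Let S[i] be the best sum of a strictly increasing subsequence ending at i:
i:      1  2  3  4  5  6  7  8  9 10 11 12
a[i]:  10  4  8  9  5 11  7  1  2  6 12  3
S:     10  4 12 21  9 32 16  1  3 15 44  6
Maximum is 44 (e.g. 4 + 8 + 9 + 11 + 12).

44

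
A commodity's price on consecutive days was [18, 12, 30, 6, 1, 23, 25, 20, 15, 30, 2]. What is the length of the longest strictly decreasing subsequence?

Negate each value so 'decreasing' becomes 'increasing', then run patience tails on the negated sequence:
-18 → extends → [-18]
-12 → extends → [-18, -12]
-30 → replaces -18 → [-30, -12]
-6 → extends → [-30, -12, -6]
-1 → extends → [-30, -12, -6, -1]
-23 → replaces -12 → [-30, -23, -6, -1]
-25 → replaces -23 → [-30, -25, -6, -1]
-20 → replaces -6 → [-30, -25, -20, -1]
-15 → replaces -1 → [-30, -25, -20, -15]
-30 → already a tail → [-30, -25, -20, -15]
-2 → extends → [-30, -25, -20, -15, -2]
Five tails, so the longest strictly decreasing subsequence of the original has length 5.

5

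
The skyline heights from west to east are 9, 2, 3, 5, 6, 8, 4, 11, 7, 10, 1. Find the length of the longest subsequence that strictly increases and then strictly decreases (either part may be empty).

8

inc[i] = longest strictly increasing subsequence ending at i; dec[i] = longest strictly decreasing subsequence starting at i:
i:      1  2  3  4  5  6  7  8  9 10 11
a[i]:   9  2  3  5  6  8  4 11  7 10  1
inc:    1  1  2  3  4  5  3  6  5  6  1
dec:    4  2  2  3  3  3  2  3  2  2  1
Best peak at i=8 (value 11): inc=6, dec=3, length 6+3−1 = 8.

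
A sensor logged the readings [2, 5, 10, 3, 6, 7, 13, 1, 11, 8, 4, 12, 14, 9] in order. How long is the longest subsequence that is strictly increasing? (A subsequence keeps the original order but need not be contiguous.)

Track the smallest tail for each achievable length (strict):
2 → extends → [2]
5 → extends → [2, 5]
10 → extends → [2, 5, 10]
3 → replaces 5 → [2, 3, 10]
6 → replaces 10 → [2, 3, 6]
7 → extends → [2, 3, 6, 7]
13 → extends → [2, 3, 6, 7, 13]
1 → replaces 2 → [1, 3, 6, 7, 13]
11 → replaces 13 → [1, 3, 6, 7, 11]
8 → replaces 11 → [1, 3, 6, 7, 8]
4 → replaces 6 → [1, 3, 4, 7, 8]
12 → extends → [1, 3, 4, 7, 8, 12]
14 → extends → [1, 3, 4, 7, 8, 12, 14]
9 → replaces 12 → [1, 3, 4, 7, 8, 9, 14]
Seven tails, so the longest strictly increasing subsequence has length 7 (e.g. 2, 5, 6, 7, 11, 12, 14).

7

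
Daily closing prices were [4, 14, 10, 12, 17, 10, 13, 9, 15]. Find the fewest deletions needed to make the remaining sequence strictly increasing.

Fewest deletions = n − (longest strictly increasing subsequence).
Patience tails:
4 → extends → [4]
14 → extends → [4, 14]
10 → replaces 14 → [4, 10]
12 → extends → [4, 10, 12]
17 → extends → [4, 10, 12, 17]
10 → already a tail → [4, 10, 12, 17]
13 → replaces 17 → [4, 10, 12, 13]
9 → replaces 10 → [4, 9, 12, 13]
15 → extends → [4, 9, 12, 13, 15]
Longest strictly increasing subsequence has length 5, so deletions = 9 − 5 = 4.

4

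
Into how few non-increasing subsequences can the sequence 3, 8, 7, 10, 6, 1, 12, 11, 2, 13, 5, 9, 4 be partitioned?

5

Place each on the leftmost legal pile:
3 → new pile 1 (tops now [3])
8 → new pile 2 (tops now [3, 8])
7 → pile 2 (tops now [3, 7])
10 → new pile 3 (tops now [3, 7, 10])
6 → pile 2 (tops now [3, 6, 10])
1 → pile 1 (tops now [1, 6, 10])
12 → new pile 4 (tops now [1, 6, 10, 12])
11 → pile 4 (tops now [1, 6, 10, 11])
2 → pile 2 (tops now [1, 2, 10, 11])
13 → new pile 5 (tops now [1, 2, 10, 11, 13])
5 → pile 3 (tops now [1, 2, 5, 11, 13])
9 → pile 4 (tops now [1, 2, 5, 9, 13])
4 → pile 3 (tops now [1, 2, 4, 9, 13])
Five piles.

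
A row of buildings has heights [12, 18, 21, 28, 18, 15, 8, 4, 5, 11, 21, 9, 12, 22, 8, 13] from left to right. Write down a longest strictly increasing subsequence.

4, 5, 11, 21, 22

Patience tails give the LIS length; then backtrack through the dp parents:
12 → extends → [12]
18 → extends → [12, 18]
21 → extends → [12, 18, 21]
28 → extends → [12, 18, 21, 28]
18 → already a tail → [12, 18, 21, 28]
15 → replaces 18 → [12, 15, 21, 28]
8 → replaces 12 → [8, 15, 21, 28]
4 → replaces 8 → [4, 15, 21, 28]
5 → replaces 15 → [4, 5, 21, 28]
11 → replaces 21 → [4, 5, 11, 28]
21 → replaces 28 → [4, 5, 11, 21]
9 → replaces 11 → [4, 5, 9, 21]
12 → replaces 21 → [4, 5, 9, 12]
22 → extends → [4, 5, 9, 12, 22]
8 → replaces 9 → [4, 5, 8, 12, 22]
13 → replaces 22 → [4, 5, 8, 12, 13]
Length 5; one witness is 4, 5, 11, 21, 22.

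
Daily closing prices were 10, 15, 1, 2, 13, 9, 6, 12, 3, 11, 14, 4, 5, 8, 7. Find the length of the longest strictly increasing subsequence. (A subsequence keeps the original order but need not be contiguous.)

6

Let dp[i] be the length of the longest such subsequence ending at index i:
i:      1  2  3  4  5  6  7  8  9 10 11 12 13 14 15
a[i]:  10 15  1  2 13  9  6 12  3 11 14  4  5  8  7
dp:     1  2  1  2  3  3  3  4  3  4  5  4  5  6  6
Maximum dp value is 6.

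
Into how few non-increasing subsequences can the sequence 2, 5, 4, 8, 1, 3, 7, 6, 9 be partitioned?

The minimum number of non-increasing subsequences covering a sequence equals the length of its longest strictly increasing subsequence.
LIS length is 4 (e.g. 2, 5, 8, 9), so 4 piles are needed.

4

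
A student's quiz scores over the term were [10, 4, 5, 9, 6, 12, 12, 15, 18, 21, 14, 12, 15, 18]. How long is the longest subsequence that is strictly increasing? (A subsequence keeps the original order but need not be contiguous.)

7

Track the smallest tail for each achievable length (strict):
10 → extends → [10]
4 → replaces 10 → [4]
5 → extends → [4, 5]
9 → extends → [4, 5, 9]
6 → replaces 9 → [4, 5, 6]
12 → extends → [4, 5, 6, 12]
12 → already a tail → [4, 5, 6, 12]
15 → extends → [4, 5, 6, 12, 15]
18 → extends → [4, 5, 6, 12, 15, 18]
21 → extends → [4, 5, 6, 12, 15, 18, 21]
14 → replaces 15 → [4, 5, 6, 12, 14, 18, 21]
12 → already a tail → [4, 5, 6, 12, 14, 18, 21]
15 → replaces 18 → [4, 5, 6, 12, 14, 15, 21]
18 → replaces 21 → [4, 5, 6, 12, 14, 15, 18]
Seven tails, so the longest strictly increasing subsequence has length 7 (e.g. 4, 5, 9, 12, 15, 18, 21).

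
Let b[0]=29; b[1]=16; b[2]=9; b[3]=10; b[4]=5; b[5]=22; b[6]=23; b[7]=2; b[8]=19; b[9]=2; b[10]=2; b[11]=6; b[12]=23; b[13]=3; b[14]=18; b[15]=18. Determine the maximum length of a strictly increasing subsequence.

Track the smallest tail for each achievable length (strict):
29 → extends → [29]
16 → replaces 29 → [16]
9 → replaces 16 → [9]
10 → extends → [9, 10]
5 → replaces 9 → [5, 10]
22 → extends → [5, 10, 22]
23 → extends → [5, 10, 22, 23]
2 → replaces 5 → [2, 10, 22, 23]
19 → replaces 22 → [2, 10, 19, 23]
2 → already a tail → [2, 10, 19, 23]
2 → already a tail → [2, 10, 19, 23]
6 → replaces 10 → [2, 6, 19, 23]
23 → already a tail → [2, 6, 19, 23]
3 → replaces 6 → [2, 3, 19, 23]
18 → replaces 19 → [2, 3, 18, 23]
18 → already a tail → [2, 3, 18, 23]
Four tails, so the longest strictly increasing subsequence has length 4 (e.g. 9, 10, 22, 23).

4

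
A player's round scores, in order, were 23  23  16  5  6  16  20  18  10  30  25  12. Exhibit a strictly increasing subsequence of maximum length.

Patience tails give the LIS length; then backtrack through the dp parents:
23 → extends → [23]
23 → already a tail → [23]
16 → replaces 23 → [16]
5 → replaces 16 → [5]
6 → extends → [5, 6]
16 → extends → [5, 6, 16]
20 → extends → [5, 6, 16, 20]
18 → replaces 20 → [5, 6, 16, 18]
10 → replaces 16 → [5, 6, 10, 18]
30 → extends → [5, 6, 10, 18, 30]
25 → replaces 30 → [5, 6, 10, 18, 25]
12 → replaces 18 → [5, 6, 10, 12, 25]
Length 5; one witness is 5, 6, 16, 20, 30.

5, 6, 16, 20, 30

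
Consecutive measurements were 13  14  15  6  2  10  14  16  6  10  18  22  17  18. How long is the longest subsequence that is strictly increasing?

Track the smallest tail for each achievable length (strict):
13 → extends → [13]
14 → extends → [13, 14]
15 → extends → [13, 14, 15]
6 → replaces 13 → [6, 14, 15]
2 → replaces 6 → [2, 14, 15]
10 → replaces 14 → [2, 10, 15]
14 → replaces 15 → [2, 10, 14]
16 → extends → [2, 10, 14, 16]
6 → replaces 10 → [2, 6, 14, 16]
10 → replaces 14 → [2, 6, 10, 16]
18 → extends → [2, 6, 10, 16, 18]
22 → extends → [2, 6, 10, 16, 18, 22]
17 → replaces 18 → [2, 6, 10, 16, 17, 22]
18 → replaces 22 → [2, 6, 10, 16, 17, 18]
Six tails, so the longest strictly increasing subsequence has length 6 (e.g. 13, 14, 15, 16, 18, 22).

6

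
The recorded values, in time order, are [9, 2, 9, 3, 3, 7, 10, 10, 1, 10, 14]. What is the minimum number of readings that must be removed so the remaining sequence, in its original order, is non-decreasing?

Fewest deletions = n − (longest non-decreasing subsequence).
i:      1  2  3  4  5  6  7  8  9 10 11
a[i]:   9  2  9  3  3  7 10 10  1 10 14
dp:     1  1  2  2  3  4  5  6  1  7  8
max dp = 8, so deletions = 11 − 8 = 3.

3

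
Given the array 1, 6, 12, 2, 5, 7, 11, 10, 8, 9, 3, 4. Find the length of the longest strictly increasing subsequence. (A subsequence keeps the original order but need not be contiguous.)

6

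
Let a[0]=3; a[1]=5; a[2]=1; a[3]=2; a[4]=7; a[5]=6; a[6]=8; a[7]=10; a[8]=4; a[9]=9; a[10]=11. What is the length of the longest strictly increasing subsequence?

6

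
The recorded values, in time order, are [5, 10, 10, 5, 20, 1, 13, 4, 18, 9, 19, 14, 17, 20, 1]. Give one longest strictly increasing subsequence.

5, 10, 13, 18, 19, 20

Patience tails give the LIS length; then backtrack through the dp parents:
5 → extends → [5]
10 → extends → [5, 10]
10 → already a tail → [5, 10]
5 → already a tail → [5, 10]
20 → extends → [5, 10, 20]
1 → replaces 5 → [1, 10, 20]
13 → replaces 20 → [1, 10, 13]
4 → replaces 10 → [1, 4, 13]
18 → extends → [1, 4, 13, 18]
9 → replaces 13 → [1, 4, 9, 18]
19 → extends → [1, 4, 9, 18, 19]
14 → replaces 18 → [1, 4, 9, 14, 19]
17 → replaces 19 → [1, 4, 9, 14, 17]
20 → extends → [1, 4, 9, 14, 17, 20]
1 → already a tail → [1, 4, 9, 14, 17, 20]
Length 6; one witness is 5, 10, 13, 18, 19, 20.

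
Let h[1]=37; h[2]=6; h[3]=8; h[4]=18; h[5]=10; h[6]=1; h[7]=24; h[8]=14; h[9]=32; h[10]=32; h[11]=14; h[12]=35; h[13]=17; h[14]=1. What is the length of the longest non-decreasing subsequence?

7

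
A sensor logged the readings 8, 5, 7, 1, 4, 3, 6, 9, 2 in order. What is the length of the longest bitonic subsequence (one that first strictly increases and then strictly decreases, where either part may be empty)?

inc[i] = longest strictly increasing subsequence ending at i; dec[i] = longest strictly decreasing subsequence starting at i:
i:     1 2 3 4 5 6 7 8 9
a[i]:  8 5 7 1 4 3 6 9 2
inc:   1 1 2 1 2 2 3 4 2
dec:   5 4 4 1 3 2 2 2 1
Best peak at i=1 (value 8): inc=1, dec=5, length 1+5−1 = 5.

5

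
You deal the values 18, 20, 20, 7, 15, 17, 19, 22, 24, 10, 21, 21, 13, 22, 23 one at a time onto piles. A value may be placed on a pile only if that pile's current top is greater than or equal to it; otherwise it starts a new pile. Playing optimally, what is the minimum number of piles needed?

7

The minimum number of non-increasing subsequences covering a sequence equals the length of its longest strictly increasing subsequence.
LIS length is 7 (e.g. 7, 15, 17, 19, 21, 22, 23), so 7 piles are needed.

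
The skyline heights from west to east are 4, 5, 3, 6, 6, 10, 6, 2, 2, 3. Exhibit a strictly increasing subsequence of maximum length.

Patience tails give the LIS length; then backtrack through the dp parents:
4 → extends → [4]
5 → extends → [4, 5]
3 → replaces 4 → [3, 5]
6 → extends → [3, 5, 6]
6 → already a tail → [3, 5, 6]
10 → extends → [3, 5, 6, 10]
6 → already a tail → [3, 5, 6, 10]
2 → replaces 3 → [2, 5, 6, 10]
2 → already a tail → [2, 5, 6, 10]
3 → replaces 5 → [2, 3, 6, 10]
Length 4; one witness is 4, 5, 6, 10.

4, 5, 6, 10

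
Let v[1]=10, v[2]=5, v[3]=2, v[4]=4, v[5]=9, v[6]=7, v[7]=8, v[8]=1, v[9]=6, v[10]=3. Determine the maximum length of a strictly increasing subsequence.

4

Track the smallest tail for each achievable length (strict):
10 → extends → [10]
5 → replaces 10 → [5]
2 → replaces 5 → [2]
4 → extends → [2, 4]
9 → extends → [2, 4, 9]
7 → replaces 9 → [2, 4, 7]
8 → extends → [2, 4, 7, 8]
1 → replaces 2 → [1, 4, 7, 8]
6 → replaces 7 → [1, 4, 6, 8]
3 → replaces 4 → [1, 3, 6, 8]
Four tails, so the longest strictly increasing subsequence has length 4 (e.g. 2, 4, 7, 8).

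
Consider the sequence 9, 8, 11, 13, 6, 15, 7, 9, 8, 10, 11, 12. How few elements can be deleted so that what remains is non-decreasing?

6

Fewest deletions = n − (longest non-decreasing subsequence).
Patience tails:
9 → extends → [9]
8 → replaces 9 → [8]
11 → extends → [8, 11]
13 → extends → [8, 11, 13]
6 → replaces 8 → [6, 11, 13]
15 → extends → [6, 11, 13, 15]
7 → replaces 11 → [6, 7, 13, 15]
9 → replaces 13 → [6, 7, 9, 15]
8 → replaces 9 → [6, 7, 8, 15]
10 → replaces 15 → [6, 7, 8, 10]
11 → extends → [6, 7, 8, 10, 11]
12 → extends → [6, 7, 8, 10, 11, 12]
Longest non-decreasing subsequence has length 6, so deletions = 12 − 6 = 6.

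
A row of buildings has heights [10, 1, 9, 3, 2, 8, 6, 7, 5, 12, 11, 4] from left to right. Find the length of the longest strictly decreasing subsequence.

6

Negate each value so 'decreasing' becomes 'increasing', then run patience tails on the negated sequence:
-10 → extends → [-10]
-1 → extends → [-10, -1]
-9 → replaces -1 → [-10, -9]
-3 → extends → [-10, -9, -3]
-2 → extends → [-10, -9, -3, -2]
-8 → replaces -3 → [-10, -9, -8, -2]
-6 → replaces -2 → [-10, -9, -8, -6]
-7 → replaces -6 → [-10, -9, -8, -7]
-5 → extends → [-10, -9, -8, -7, -5]
-12 → replaces -10 → [-12, -9, -8, -7, -5]
-11 → replaces -9 → [-12, -11, -8, -7, -5]
-4 → extends → [-12, -11, -8, -7, -5, -4]
Six tails, so the longest strictly decreasing subsequence of the original has length 6.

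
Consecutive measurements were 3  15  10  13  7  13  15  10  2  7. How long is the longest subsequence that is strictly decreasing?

Negate each value so 'decreasing' becomes 'increasing', then run patience tails on the negated sequence:
-3 → extends → [-3]
-15 → replaces -3 → [-15]
-10 → extends → [-15, -10]
-13 → replaces -10 → [-15, -13]
-7 → extends → [-15, -13, -7]
-13 → already a tail → [-15, -13, -7]
-15 → already a tail → [-15, -13, -7]
-10 → replaces -7 → [-15, -13, -10]
-2 → extends → [-15, -13, -10, -2]
-7 → replaces -2 → [-15, -13, -10, -7]
Four tails, so the longest strictly decreasing subsequence of the original has length 4.

4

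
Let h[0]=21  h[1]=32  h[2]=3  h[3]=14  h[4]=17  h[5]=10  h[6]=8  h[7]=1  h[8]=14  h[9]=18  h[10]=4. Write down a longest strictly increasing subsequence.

Patience tails give the LIS length; then backtrack through the dp parents:
21 → extends → [21]
32 → extends → [21, 32]
3 → replaces 21 → [3, 32]
14 → replaces 32 → [3, 14]
17 → extends → [3, 14, 17]
10 → replaces 14 → [3, 10, 17]
8 → replaces 10 → [3, 8, 17]
1 → replaces 3 → [1, 8, 17]
14 → replaces 17 → [1, 8, 14]
18 → extends → [1, 8, 14, 18]
4 → replaces 8 → [1, 4, 14, 18]
Length 4; one witness is 3, 14, 17, 18.

3, 14, 17, 18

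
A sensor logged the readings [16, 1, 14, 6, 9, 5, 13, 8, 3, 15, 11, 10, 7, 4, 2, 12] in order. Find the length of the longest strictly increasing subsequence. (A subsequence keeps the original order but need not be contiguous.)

5

Track the smallest tail for each achievable length (strict):
16 → extends → [16]
1 → replaces 16 → [1]
14 → extends → [1, 14]
6 → replaces 14 → [1, 6]
9 → extends → [1, 6, 9]
5 → replaces 6 → [1, 5, 9]
13 → extends → [1, 5, 9, 13]
8 → replaces 9 → [1, 5, 8, 13]
3 → replaces 5 → [1, 3, 8, 13]
15 → extends → [1, 3, 8, 13, 15]
11 → replaces 13 → [1, 3, 8, 11, 15]
10 → replaces 11 → [1, 3, 8, 10, 15]
7 → replaces 8 → [1, 3, 7, 10, 15]
4 → replaces 7 → [1, 3, 4, 10, 15]
2 → replaces 3 → [1, 2, 4, 10, 15]
12 → replaces 15 → [1, 2, 4, 10, 12]
Five tails, so the longest strictly increasing subsequence has length 5 (e.g. 1, 6, 9, 13, 15).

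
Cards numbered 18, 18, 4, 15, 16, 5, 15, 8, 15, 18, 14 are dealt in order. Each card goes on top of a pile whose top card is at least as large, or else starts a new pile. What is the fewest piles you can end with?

5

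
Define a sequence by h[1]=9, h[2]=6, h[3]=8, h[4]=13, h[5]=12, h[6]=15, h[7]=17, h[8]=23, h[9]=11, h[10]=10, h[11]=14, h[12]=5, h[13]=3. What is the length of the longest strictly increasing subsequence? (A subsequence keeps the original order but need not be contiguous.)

Track the smallest tail for each achievable length (strict):
9 → extends → [9]
6 → replaces 9 → [6]
8 → extends → [6, 8]
13 → extends → [6, 8, 13]
12 → replaces 13 → [6, 8, 12]
15 → extends → [6, 8, 12, 15]
17 → extends → [6, 8, 12, 15, 17]
23 → extends → [6, 8, 12, 15, 17, 23]
11 → replaces 12 → [6, 8, 11, 15, 17, 23]
10 → replaces 11 → [6, 8, 10, 15, 17, 23]
14 → replaces 15 → [6, 8, 10, 14, 17, 23]
5 → replaces 6 → [5, 8, 10, 14, 17, 23]
3 → replaces 5 → [3, 8, 10, 14, 17, 23]
Six tails, so the longest strictly increasing subsequence has length 6 (e.g. 6, 8, 13, 15, 17, 23).

6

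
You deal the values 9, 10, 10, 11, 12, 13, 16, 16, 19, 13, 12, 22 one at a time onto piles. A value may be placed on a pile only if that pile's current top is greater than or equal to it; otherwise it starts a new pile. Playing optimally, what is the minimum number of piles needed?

8

Place each on the leftmost legal pile:
9 → new pile 1 (tops now [9])
10 → new pile 2 (tops now [9, 10])
10 → pile 2 (tops now [9, 10])
11 → new pile 3 (tops now [9, 10, 11])
12 → new pile 4 (tops now [9, 10, 11, 12])
13 → new pile 5 (tops now [9, 10, 11, 12, 13])
16 → new pile 6 (tops now [9, 10, 11, 12, 13, 16])
16 → pile 6 (tops now [9, 10, 11, 12, 13, 16])
19 → new pile 7 (tops now [9, 10, 11, 12, 13, 16, 19])
13 → pile 5 (tops now [9, 10, 11, 12, 13, 16, 19])
12 → pile 4 (tops now [9, 10, 11, 12, 13, 16, 19])
22 → new pile 8 (tops now [9, 10, 11, 12, 13, 16, 19, 22])
Eight piles.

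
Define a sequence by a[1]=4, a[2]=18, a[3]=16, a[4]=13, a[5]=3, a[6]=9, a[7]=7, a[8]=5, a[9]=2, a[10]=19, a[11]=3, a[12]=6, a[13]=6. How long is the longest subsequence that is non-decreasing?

Track the smallest tail for each achievable length (allowing ties):
4 → extends → [4]
18 → extends → [4, 18]
16 → replaces 18 → [4, 16]
13 → replaces 16 → [4, 13]
3 → replaces 4 → [3, 13]
9 → replaces 13 → [3, 9]
7 → replaces 9 → [3, 7]
5 → replaces 7 → [3, 5]
2 → replaces 3 → [2, 5]
19 → extends → [2, 5, 19]
3 → replaces 5 → [2, 3, 19]
6 → replaces 19 → [2, 3, 6]
6 → extends → [2, 3, 6, 6]
Four tails, so the longest non-decreasing subsequence has length 4 (e.g. 4, 5, 6, 6).

4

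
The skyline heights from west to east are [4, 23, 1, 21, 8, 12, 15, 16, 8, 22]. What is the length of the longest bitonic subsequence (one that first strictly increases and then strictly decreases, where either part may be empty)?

inc[i] = longest strictly increasing subsequence ending at i; dec[i] = longest strictly decreasing subsequence starting at i:
i:      1  2  3  4  5  6  7  8  9 10
a[i]:   4 23  1 21  8 12 15 16  8 22
inc:    1  2  1  2  2  3  4  5  2  6
dec:    2  4  1  3  1  2  2  2  1  1
Best peak at i=8 (value 16): inc=5, dec=2, length 5+2−1 = 6.

6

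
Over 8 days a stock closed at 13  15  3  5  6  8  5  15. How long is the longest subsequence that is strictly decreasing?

3

Let dp[i] be the longest strictly decreasing subsequence ending at i:
i:      1  2  3  4  5  6  7  8
a[i]:  13 15  3  5  6  8  5 15
dp:     1  1  2  2  2  2  3  1
Maximum is 3.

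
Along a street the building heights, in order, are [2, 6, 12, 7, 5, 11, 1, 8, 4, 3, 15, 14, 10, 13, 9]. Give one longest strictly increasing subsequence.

Patience tails give the LIS length; then backtrack through the dp parents:
2 → extends → [2]
6 → extends → [2, 6]
12 → extends → [2, 6, 12]
7 → replaces 12 → [2, 6, 7]
5 → replaces 6 → [2, 5, 7]
11 → extends → [2, 5, 7, 11]
1 → replaces 2 → [1, 5, 7, 11]
8 → replaces 11 → [1, 5, 7, 8]
4 → replaces 5 → [1, 4, 7, 8]
3 → replaces 4 → [1, 3, 7, 8]
15 → extends → [1, 3, 7, 8, 15]
14 → replaces 15 → [1, 3, 7, 8, 14]
10 → replaces 14 → [1, 3, 7, 8, 10]
13 → extends → [1, 3, 7, 8, 10, 13]
9 → replaces 10 → [1, 3, 7, 8, 9, 13]
Length 6; one witness is 2, 6, 7, 8, 10, 13.

2, 6, 7, 8, 10, 13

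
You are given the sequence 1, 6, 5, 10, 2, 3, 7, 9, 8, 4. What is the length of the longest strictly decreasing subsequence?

4

Negate each value so 'decreasing' becomes 'increasing', then run patience tails on the negated sequence:
-1 → extends → [-1]
-6 → replaces -1 → [-6]
-5 → extends → [-6, -5]
-10 → replaces -6 → [-10, -5]
-2 → extends → [-10, -5, -2]
-3 → replaces -2 → [-10, -5, -3]
-7 → replaces -5 → [-10, -7, -3]
-9 → replaces -7 → [-10, -9, -3]
-8 → replaces -3 → [-10, -9, -8]
-4 → extends → [-10, -9, -8, -4]
Four tails, so the longest strictly decreasing subsequence of the original has length 4.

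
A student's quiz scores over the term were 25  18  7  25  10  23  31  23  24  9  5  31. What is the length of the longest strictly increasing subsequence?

Track the smallest tail for each achievable length (strict):
25 → extends → [25]
18 → replaces 25 → [18]
7 → replaces 18 → [7]
25 → extends → [7, 25]
10 → replaces 25 → [7, 10]
23 → extends → [7, 10, 23]
31 → extends → [7, 10, 23, 31]
23 → already a tail → [7, 10, 23, 31]
24 → replaces 31 → [7, 10, 23, 24]
9 → replaces 10 → [7, 9, 23, 24]
5 → replaces 7 → [5, 9, 23, 24]
31 → extends → [5, 9, 23, 24, 31]
Five tails, so the longest strictly increasing subsequence has length 5 (e.g. 7, 10, 23, 24, 31).

5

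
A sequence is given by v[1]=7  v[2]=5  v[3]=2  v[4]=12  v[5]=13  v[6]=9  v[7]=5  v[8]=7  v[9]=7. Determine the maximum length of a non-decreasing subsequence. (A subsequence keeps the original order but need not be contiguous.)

4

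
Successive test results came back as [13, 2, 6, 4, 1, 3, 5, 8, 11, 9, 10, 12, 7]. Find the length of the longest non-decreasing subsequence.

7

Track the smallest tail for each achievable length (allowing ties):
13 → extends → [13]
2 → replaces 13 → [2]
6 → extends → [2, 6]
4 → replaces 6 → [2, 4]
1 → replaces 2 → [1, 4]
3 → replaces 4 → [1, 3]
5 → extends → [1, 3, 5]
8 → extends → [1, 3, 5, 8]
11 → extends → [1, 3, 5, 8, 11]
9 → replaces 11 → [1, 3, 5, 8, 9]
10 → extends → [1, 3, 5, 8, 9, 10]
12 → extends → [1, 3, 5, 8, 9, 10, 12]
7 → replaces 8 → [1, 3, 5, 7, 9, 10, 12]
Seven tails, so the longest non-decreasing subsequence has length 7 (e.g. 2, 4, 5, 8, 9, 10, 12).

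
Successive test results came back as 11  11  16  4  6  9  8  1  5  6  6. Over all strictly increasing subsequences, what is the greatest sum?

27

Let S[i] be the best sum of a strictly increasing subsequence ending at i:
i:      1  2  3  4  5  6  7  8  9 10 11
a[i]:  11 11 16  4  6  9  8  1  5  6  6
S:     11 11 27  4 10 19 18  1  9 15 15
Maximum is 27 (e.g. 11 + 16).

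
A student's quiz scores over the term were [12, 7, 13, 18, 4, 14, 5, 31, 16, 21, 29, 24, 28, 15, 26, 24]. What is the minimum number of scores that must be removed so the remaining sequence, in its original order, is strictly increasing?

Fewest deletions = n − (longest strictly increasing subsequence).
Patience tails:
12 → extends → [12]
7 → replaces 12 → [7]
13 → extends → [7, 13]
18 → extends → [7, 13, 18]
4 → replaces 7 → [4, 13, 18]
14 → replaces 18 → [4, 13, 14]
5 → replaces 13 → [4, 5, 14]
31 → extends → [4, 5, 14, 31]
16 → replaces 31 → [4, 5, 14, 16]
21 → extends → [4, 5, 14, 16, 21]
29 → extends → [4, 5, 14, 16, 21, 29]
24 → replaces 29 → [4, 5, 14, 16, 21, 24]
28 → extends → [4, 5, 14, 16, 21, 24, 28]
15 → replaces 16 → [4, 5, 14, 15, 21, 24, 28]
26 → replaces 28 → [4, 5, 14, 15, 21, 24, 26]
24 → already a tail → [4, 5, 14, 15, 21, 24, 26]
Longest strictly increasing subsequence has length 7, so deletions = 16 − 7 = 9.

9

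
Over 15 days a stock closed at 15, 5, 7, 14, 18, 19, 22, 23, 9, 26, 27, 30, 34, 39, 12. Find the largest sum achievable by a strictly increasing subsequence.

Let S[i] be the best sum of a strictly increasing subsequence ending at i:
i:       1   2   3   4   5   6   7   8   9  10  11  12  13  14  15
a[i]:   15   5   7  14  18  19  22  23   9  26  27  30  34  39  12
S:      15   5  12  26  44  63  85 108  21 134 161 191 225 264  33
Maximum is 264 (e.g. 5 + 7 + 14 + 18 + 19 + 22 + 23 + 26 + 27 + 30 + 34 + 39).

264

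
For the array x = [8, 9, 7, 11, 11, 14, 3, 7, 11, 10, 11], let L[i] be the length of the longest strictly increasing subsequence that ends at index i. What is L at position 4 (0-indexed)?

3

dp[i] = 1 + max{dp[j] : j<i, x[j]<x[i]} (or 1 if no such j):
i:      0  1  2  3  4  5  6  7  8  9 10
x[i]:   8  9  7 11 11 14  3  7 11 10 11
dp:     1  2  1  3  3  4  1  2  3  3  4
At index 4 the value is 3.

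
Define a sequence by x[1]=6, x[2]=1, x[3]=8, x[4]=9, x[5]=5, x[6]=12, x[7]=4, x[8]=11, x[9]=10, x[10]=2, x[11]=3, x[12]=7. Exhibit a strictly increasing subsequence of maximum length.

Patience tails give the LIS length; then backtrack through the dp parents:
6 → extends → [6]
1 → replaces 6 → [1]
8 → extends → [1, 8]
9 → extends → [1, 8, 9]
5 → replaces 8 → [1, 5, 9]
12 → extends → [1, 5, 9, 12]
4 → replaces 5 → [1, 4, 9, 12]
11 → replaces 12 → [1, 4, 9, 11]
10 → replaces 11 → [1, 4, 9, 10]
2 → replaces 4 → [1, 2, 9, 10]
3 → replaces 9 → [1, 2, 3, 10]
7 → replaces 10 → [1, 2, 3, 7]
Length 4; one witness is 6, 8, 9, 12.

6, 8, 9, 12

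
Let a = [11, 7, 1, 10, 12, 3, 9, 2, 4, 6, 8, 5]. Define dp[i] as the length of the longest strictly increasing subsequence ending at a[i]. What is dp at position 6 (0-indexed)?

dp[i] = 1 + max{dp[j] : j<i, a[j]<a[i]} (or 1 if no such j):
i:      0  1  2  3  4  5  6  7  8  9 10 11
a[i]:  11  7  1 10 12  3  9  2  4  6  8  5
dp:     1  1  1  2  3  2  3  2  3  4  5  4
At index 6 the value is 3.

3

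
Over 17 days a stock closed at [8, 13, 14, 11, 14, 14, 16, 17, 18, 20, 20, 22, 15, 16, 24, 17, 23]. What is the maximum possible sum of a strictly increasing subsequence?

152

Let S[i] be the best sum of a strictly increasing subsequence ending at i:
i:       1   2   3   4   5   6   7   8   9  10  11  12  13  14  15  16  17
a[i]:    8  13  14  11  14  14  16  17  18  20  20  22  15  16  24  17  23
S:       8  21  35  19  35  35  51  68  86 106 106 128  50  66 152  83 151
Maximum is 152 (e.g. 8 + 13 + 14 + 16 + 17 + 18 + 20 + 22 + 24).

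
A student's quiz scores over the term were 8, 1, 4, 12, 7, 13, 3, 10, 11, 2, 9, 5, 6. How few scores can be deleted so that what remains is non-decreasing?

Fewest deletions = n − (longest non-decreasing subsequence).
i:      1  2  3  4  5  6  7  8  9 10 11 12 13
a[i]:   8  1  4 12  7 13  3 10 11  2  9  5  6
dp:     1  1  2  3  3  4  2  4  5  2  4  3  4
max dp = 5, so deletions = 13 − 5 = 8.

8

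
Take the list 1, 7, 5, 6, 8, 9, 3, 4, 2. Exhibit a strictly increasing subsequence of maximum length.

1, 5, 6, 8, 9

Patience tails give the LIS length; then backtrack through the dp parents:
1 → extends → [1]
7 → extends → [1, 7]
5 → replaces 7 → [1, 5]
6 → extends → [1, 5, 6]
8 → extends → [1, 5, 6, 8]
9 → extends → [1, 5, 6, 8, 9]
3 → replaces 5 → [1, 3, 6, 8, 9]
4 → replaces 6 → [1, 3, 4, 8, 9]
2 → replaces 3 → [1, 2, 4, 8, 9]
Length 5; one witness is 1, 5, 6, 8, 9.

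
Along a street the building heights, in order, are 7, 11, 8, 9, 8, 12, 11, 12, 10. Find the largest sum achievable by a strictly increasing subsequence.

47

Let S[i] be the best sum of a strictly increasing subsequence ending at i:
i:      1  2  3  4  5  6  7  8  9
a[i]:   7 11  8  9  8 12 11 12 10
S:      7 18 15 24 15 36 35 47 34
Maximum is 47 (e.g. 7 + 8 + 9 + 11 + 12).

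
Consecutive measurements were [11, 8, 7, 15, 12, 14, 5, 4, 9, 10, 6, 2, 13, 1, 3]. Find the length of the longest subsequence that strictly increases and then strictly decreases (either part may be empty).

7

inc[i] = longest strictly increasing subsequence ending at i; dec[i] = longest strictly decreasing subsequence starting at i:
i:      1  2  3  4  5  6  7  8  9 10 11 12 13 14 15
a[i]:  11  8  7 15 12 14  5  4  9 10  6  2 13  1  3
inc:    1  1  1  2  2  3  1  1  2  3  2  1  4  1  2
dec:    7  6  5  6  5  5  4  3  4  4  3  2  2  1  1
Best peak at i=1 (value 11): inc=1, dec=7, length 1+7−1 = 7.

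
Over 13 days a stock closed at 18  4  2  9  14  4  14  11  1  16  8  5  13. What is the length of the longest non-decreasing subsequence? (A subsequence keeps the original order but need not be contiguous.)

5

Let dp[i] be the length of the longest such subsequence ending at index i:
i:      1  2  3  4  5  6  7  8  9 10 11 12 13
a[i]:  18  4  2  9 14  4 14 11  1 16  8  5 13
dp:     1  1  1  2  3  2  4  3  1  5  3  3  4
Maximum dp value is 5.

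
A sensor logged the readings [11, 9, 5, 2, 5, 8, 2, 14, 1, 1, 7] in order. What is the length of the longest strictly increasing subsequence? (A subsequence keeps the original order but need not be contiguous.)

Let dp[i] be the length of the longest such subsequence ending at index i:
i:      1  2  3  4  5  6  7  8  9 10 11
a[i]:  11  9  5  2  5  8  2 14  1  1  7
dp:     1  1  1  1  2  3  1  4  1  1  3
Maximum dp value is 4.

4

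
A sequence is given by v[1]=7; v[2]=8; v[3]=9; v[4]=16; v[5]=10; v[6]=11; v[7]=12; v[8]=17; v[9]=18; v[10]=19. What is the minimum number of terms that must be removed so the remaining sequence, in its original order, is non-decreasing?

Fewest deletions = n − (longest non-decreasing subsequence).
Patience tails:
7 → extends → [7]
8 → extends → [7, 8]
9 → extends → [7, 8, 9]
16 → extends → [7, 8, 9, 16]
10 → replaces 16 → [7, 8, 9, 10]
11 → extends → [7, 8, 9, 10, 11]
12 → extends → [7, 8, 9, 10, 11, 12]
17 → extends → [7, 8, 9, 10, 11, 12, 17]
18 → extends → [7, 8, 9, 10, 11, 12, 17, 18]
19 → extends → [7, 8, 9, 10, 11, 12, 17, 18, 19]
Longest non-decreasing subsequence has length 9, so deletions = 10 − 9 = 1.

1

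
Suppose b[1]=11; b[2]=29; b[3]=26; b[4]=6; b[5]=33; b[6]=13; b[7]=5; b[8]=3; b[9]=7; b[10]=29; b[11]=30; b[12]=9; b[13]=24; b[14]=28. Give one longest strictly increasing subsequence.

6, 7, 9, 24, 28

Patience tails give the LIS length; then backtrack through the dp parents:
11 → extends → [11]
29 → extends → [11, 29]
26 → replaces 29 → [11, 26]
6 → replaces 11 → [6, 26]
33 → extends → [6, 26, 33]
13 → replaces 26 → [6, 13, 33]
5 → replaces 6 → [5, 13, 33]
3 → replaces 5 → [3, 13, 33]
7 → replaces 13 → [3, 7, 33]
29 → replaces 33 → [3, 7, 29]
30 → extends → [3, 7, 29, 30]
9 → replaces 29 → [3, 7, 9, 30]
24 → replaces 30 → [3, 7, 9, 24]
28 → extends → [3, 7, 9, 24, 28]
Length 5; one witness is 6, 7, 9, 24, 28.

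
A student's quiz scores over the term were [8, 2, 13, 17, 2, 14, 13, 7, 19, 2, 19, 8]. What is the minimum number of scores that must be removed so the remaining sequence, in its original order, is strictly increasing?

8

Fewest deletions = n − (longest strictly increasing subsequence).
Patience tails:
8 → extends → [8]
2 → replaces 8 → [2]
13 → extends → [2, 13]
17 → extends → [2, 13, 17]
2 → already a tail → [2, 13, 17]
14 → replaces 17 → [2, 13, 14]
13 → already a tail → [2, 13, 14]
7 → replaces 13 → [2, 7, 14]
19 → extends → [2, 7, 14, 19]
2 → already a tail → [2, 7, 14, 19]
19 → already a tail → [2, 7, 14, 19]
8 → replaces 14 → [2, 7, 8, 19]
Longest strictly increasing subsequence has length 4, so deletions = 12 − 4 = 8.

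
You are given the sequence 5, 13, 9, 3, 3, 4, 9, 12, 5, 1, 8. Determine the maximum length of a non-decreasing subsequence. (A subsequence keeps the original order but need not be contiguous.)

5

Let dp[i] be the length of the longest such subsequence ending at index i:
i:      1  2  3  4  5  6  7  8  9 10 11
a[i]:   5 13  9  3  3  4  9 12  5  1  8
dp:     1  2  2  1  2  3  4  5  4  1  5
Maximum dp value is 5.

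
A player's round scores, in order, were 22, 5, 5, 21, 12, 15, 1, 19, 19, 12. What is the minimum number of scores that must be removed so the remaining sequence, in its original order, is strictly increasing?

6

Fewest deletions = n − (longest strictly increasing subsequence).
Patience tails:
22 → extends → [22]
5 → replaces 22 → [5]
5 → already a tail → [5]
21 → extends → [5, 21]
12 → replaces 21 → [5, 12]
15 → extends → [5, 12, 15]
1 → replaces 5 → [1, 12, 15]
19 → extends → [1, 12, 15, 19]
19 → already a tail → [1, 12, 15, 19]
12 → already a tail → [1, 12, 15, 19]
Longest strictly increasing subsequence has length 4, so deletions = 10 − 4 = 6.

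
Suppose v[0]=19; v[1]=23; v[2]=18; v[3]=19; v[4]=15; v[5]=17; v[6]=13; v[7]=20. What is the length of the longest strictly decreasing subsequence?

Let dp[i] be the longest strictly decreasing subsequence ending at i:
i:      0  1  2  3  4  5  6  7
v[i]:  19 23 18 19 15 17 13 20
dp:     1  1  2  2  3  3  4  2
Maximum is 4.

4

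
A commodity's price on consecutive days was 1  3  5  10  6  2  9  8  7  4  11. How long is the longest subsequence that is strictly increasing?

Track the smallest tail for each achievable length (strict):
1 → extends → [1]
3 → extends → [1, 3]
5 → extends → [1, 3, 5]
10 → extends → [1, 3, 5, 10]
6 → replaces 10 → [1, 3, 5, 6]
2 → replaces 3 → [1, 2, 5, 6]
9 → extends → [1, 2, 5, 6, 9]
8 → replaces 9 → [1, 2, 5, 6, 8]
7 → replaces 8 → [1, 2, 5, 6, 7]
4 → replaces 5 → [1, 2, 4, 6, 7]
11 → extends → [1, 2, 4, 6, 7, 11]
Six tails, so the longest strictly increasing subsequence has length 6 (e.g. 1, 3, 5, 6, 9, 11).

6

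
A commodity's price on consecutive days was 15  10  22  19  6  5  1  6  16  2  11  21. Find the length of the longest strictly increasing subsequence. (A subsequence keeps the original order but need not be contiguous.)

4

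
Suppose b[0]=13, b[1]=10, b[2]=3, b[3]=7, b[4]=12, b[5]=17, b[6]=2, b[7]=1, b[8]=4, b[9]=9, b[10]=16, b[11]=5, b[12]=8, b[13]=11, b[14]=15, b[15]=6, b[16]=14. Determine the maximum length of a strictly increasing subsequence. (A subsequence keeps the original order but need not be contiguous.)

Track the smallest tail for each achievable length (strict):
13 → extends → [13]
10 → replaces 13 → [10]
3 → replaces 10 → [3]
7 → extends → [3, 7]
12 → extends → [3, 7, 12]
17 → extends → [3, 7, 12, 17]
2 → replaces 3 → [2, 7, 12, 17]
1 → replaces 2 → [1, 7, 12, 17]
4 → replaces 7 → [1, 4, 12, 17]
9 → replaces 12 → [1, 4, 9, 17]
16 → replaces 17 → [1, 4, 9, 16]
5 → replaces 9 → [1, 4, 5, 16]
8 → replaces 16 → [1, 4, 5, 8]
11 → extends → [1, 4, 5, 8, 11]
15 → extends → [1, 4, 5, 8, 11, 15]
6 → replaces 8 → [1, 4, 5, 6, 11, 15]
14 → replaces 15 → [1, 4, 5, 6, 11, 14]
Six tails, so the longest strictly increasing subsequence has length 6 (e.g. 3, 4, 5, 8, 11, 15).

6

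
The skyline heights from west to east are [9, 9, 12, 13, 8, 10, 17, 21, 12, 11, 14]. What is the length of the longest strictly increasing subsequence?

5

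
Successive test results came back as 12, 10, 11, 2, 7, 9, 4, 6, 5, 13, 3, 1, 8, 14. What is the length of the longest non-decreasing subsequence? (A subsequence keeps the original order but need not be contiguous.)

5

Track the smallest tail for each achievable length (allowing ties):
12 → extends → [12]
10 → replaces 12 → [10]
11 → extends → [10, 11]
2 → replaces 10 → [2, 11]
7 → replaces 11 → [2, 7]
9 → extends → [2, 7, 9]
4 → replaces 7 → [2, 4, 9]
6 → replaces 9 → [2, 4, 6]
5 → replaces 6 → [2, 4, 5]
13 → extends → [2, 4, 5, 13]
3 → replaces 4 → [2, 3, 5, 13]
1 → replaces 2 → [1, 3, 5, 13]
8 → replaces 13 → [1, 3, 5, 8]
14 → extends → [1, 3, 5, 8, 14]
Five tails, so the longest non-decreasing subsequence has length 5 (e.g. 2, 7, 9, 13, 14).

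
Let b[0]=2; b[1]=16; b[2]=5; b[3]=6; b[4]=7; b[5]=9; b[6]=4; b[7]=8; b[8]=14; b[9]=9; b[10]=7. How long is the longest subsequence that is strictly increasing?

6

Track the smallest tail for each achievable length (strict):
2 → extends → [2]
16 → extends → [2, 16]
5 → replaces 16 → [2, 5]
6 → extends → [2, 5, 6]
7 → extends → [2, 5, 6, 7]
9 → extends → [2, 5, 6, 7, 9]
4 → replaces 5 → [2, 4, 6, 7, 9]
8 → replaces 9 → [2, 4, 6, 7, 8]
14 → extends → [2, 4, 6, 7, 8, 14]
9 → replaces 14 → [2, 4, 6, 7, 8, 9]
7 → already a tail → [2, 4, 6, 7, 8, 9]
Six tails, so the longest strictly increasing subsequence has length 6 (e.g. 2, 5, 6, 7, 9, 14).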